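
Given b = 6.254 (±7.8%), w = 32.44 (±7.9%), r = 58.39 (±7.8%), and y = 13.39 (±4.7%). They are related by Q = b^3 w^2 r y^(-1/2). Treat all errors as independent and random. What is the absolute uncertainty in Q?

Q is a product of powers, so relative uncertainties combine in quadrature:
  (3·δb/b)² = (3×0.0780)² = 0.0548;  (2·δw/w)² = (2×0.0790)² = 0.0250;  (1·δr/r)² = (1×0.0780)² = 0.00608;  (−½·δy/y)² = (-0.5×0.0470)² = 0.000552
δQ/Q = √(0.0864) = 0.294
Q = 4.108e+06, so δQ = 0.294 × 4.108e+06 = 1.21e+06.

1.21e+06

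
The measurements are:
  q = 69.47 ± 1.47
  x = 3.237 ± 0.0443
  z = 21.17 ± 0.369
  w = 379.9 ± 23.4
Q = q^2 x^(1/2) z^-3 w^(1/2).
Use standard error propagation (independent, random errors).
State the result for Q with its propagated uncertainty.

For a monomial Q ∝ q^2, x^(1/2), z^-3, w^(1/2), fractional errors add in quadrature:
  (2·δq/q)² = (2×0.0212)² = 0.00179;  (½·δx/x)² = (0.5×0.0137)² = 4.68e-05;  (-3·δz/z)² = (-3×0.0174)² = 0.00273;  (½·δw/w)² = (0.5×0.0616)² = 0.000948
δQ/Q = √(0.00552) = 0.0743
Q = 17.84, so δQ = 0.0743 × 17.84 = 1.33.

17.84 ± 1.33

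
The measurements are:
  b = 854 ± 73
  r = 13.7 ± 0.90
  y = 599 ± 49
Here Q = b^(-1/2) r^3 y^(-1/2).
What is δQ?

Each factor contributes (exponent × relative error)² to (δQ/Q)²:
  (−½·δb/b)² = (-0.5×0.0855)² = 0.00183;  (3·δr/r)² = (3×0.0657)² = 0.0388;  (−½·δy/y)² = (-0.5×0.0818)² = 0.00167
δQ/Q = √(0.0423) = 0.206
Q = 3.60, so δQ = 0.206 × 3.60 = 0.740.

0.740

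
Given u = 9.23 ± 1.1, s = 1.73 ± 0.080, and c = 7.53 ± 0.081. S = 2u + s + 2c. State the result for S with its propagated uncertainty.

35.2 ± 2.21

Each term contributes (cᵢ δxᵢ)² to (δS)²:
  (2·δu)² = 4.84;  (δs)² = 0.00640;  (2·δc)² = 0.0262
δS = √(4.87) = 2.21
S = 35.2.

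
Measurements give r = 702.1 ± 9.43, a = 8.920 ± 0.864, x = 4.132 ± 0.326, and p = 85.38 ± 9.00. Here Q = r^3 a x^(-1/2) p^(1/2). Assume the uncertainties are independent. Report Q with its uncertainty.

Each factor contributes (exponent × relative error)² to (δQ/Q)²:
  (3·δr/r)² = (3×0.0134)² = 0.00162;  (1·δa/a)² = (1×0.0969)² = 0.00938;  (−½·δx/x)² = (-0.5×0.0789)² = 0.00156;  (½·δp/p)² = (0.5×0.105)² = 0.00278
δQ/Q = √(0.0153) = 0.124
Q = 1.403e+10, so δQ = 0.124 × 1.403e+10 = 1.74e+09.

(1.403 ± 0.174) × 10^10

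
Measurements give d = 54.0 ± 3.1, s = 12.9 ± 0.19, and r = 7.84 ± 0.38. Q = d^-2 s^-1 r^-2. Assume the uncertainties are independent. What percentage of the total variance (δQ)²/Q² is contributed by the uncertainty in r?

(δQ/Q)² = (-2·δd/d)² + (-1·δs/s)² + (-2·δr/r)²
  d term: (-2×0.0574)² = 0.0132
  s term: (-1×0.0147)² = 0.000217
  r term: (-2×0.0485)² = 0.00940
Total = 0.0228. Share from r = 0.00940/0.0228 = 0.412.

41.2%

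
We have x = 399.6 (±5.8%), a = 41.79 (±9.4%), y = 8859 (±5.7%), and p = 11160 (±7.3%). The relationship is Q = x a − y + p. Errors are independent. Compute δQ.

Let w = x·a = 16700. δw/w = √((1·δx/x)² + (1·δa/a)²) = √(0.00336 + 0.00884) = 0.110, so δw = 1840.
Q = w − y + p: δQ = √(δw² + δy² + δp²) = √(3.4e+06 + 2.55e+05 + 6.64e+05) = 2080

2080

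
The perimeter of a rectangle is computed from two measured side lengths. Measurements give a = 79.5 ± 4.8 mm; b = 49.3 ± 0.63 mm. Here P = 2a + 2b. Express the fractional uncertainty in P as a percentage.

P is a linear combination, so absolute uncertainties add in quadrature:
  (2·δa)² = 92.2;  (2·δb)² = 1.59
δP = √(93.7) = 9.68 mm
P = 258 mm, so δP/P = 9.68/258 = 0.0376.

3.76%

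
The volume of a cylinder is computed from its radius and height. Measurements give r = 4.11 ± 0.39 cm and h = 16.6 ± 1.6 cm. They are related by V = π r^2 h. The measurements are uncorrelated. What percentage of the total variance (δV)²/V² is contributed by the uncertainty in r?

79.5%

(δV/V)² = (2·δr/r)² + (1·δh/h)²
  r term: (2×0.0949)² = 0.0360
  h term: (1×0.0964)² = 0.00929
Total = 0.0453. Share from r = 0.0360/0.0453 = 0.795.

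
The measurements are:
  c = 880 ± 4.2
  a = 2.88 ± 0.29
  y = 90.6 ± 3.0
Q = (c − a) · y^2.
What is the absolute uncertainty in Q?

4.78e+05

Let u = c − a = 877. δu = √(δc² + δa²) = √(17.6 + 0.0841) = 4.21, so δu/u = 0.00480.
Q is then a monomial in u, y:
δQ/Q = √((δu/u)² + (2·δy/y)²) = √(2.3e-05 + 0.00439) = 0.0664
Q = 7.2e+06, so δQ = 0.0664 × 7.2e+06 = 4.78e+05.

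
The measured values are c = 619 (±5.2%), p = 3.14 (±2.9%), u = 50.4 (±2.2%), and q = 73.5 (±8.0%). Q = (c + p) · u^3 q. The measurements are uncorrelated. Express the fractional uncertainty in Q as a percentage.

Let w = c + p = 622. δw = √(δc² + δp²) = √(1040 + 0.00829) = 32.2, so δw/w = 0.0517.
Q is then a monomial in w, u, q:
δQ/Q = √((δw/w)² + (3·δu/u)² + (1·δq/q)²) = √(0.00268 + 0.00436 + 0.00640) = 0.116

11.6%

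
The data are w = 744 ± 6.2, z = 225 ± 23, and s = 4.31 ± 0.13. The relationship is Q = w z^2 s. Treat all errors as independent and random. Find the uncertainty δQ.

3.36e+07

Relative error in a monomial: (δQ/Q)² = Σ (nᵢ · δxᵢ/xᵢ)².
  (1·δw/w)² = (1×0.00833)² = 6.94e-05;  (2·δz/z)² = (2×0.102)² = 0.0418;  (1·δs/s)² = (1×0.0302)² = 0.000910
δQ/Q = √(0.0428) = 0.207
Q = 1.62e+08, so δQ = 0.207 × 1.62e+08 = 3.36e+07.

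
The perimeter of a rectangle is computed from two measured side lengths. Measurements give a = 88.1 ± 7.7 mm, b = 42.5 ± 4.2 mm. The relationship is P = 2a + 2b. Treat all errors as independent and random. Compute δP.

P is a linear combination, so absolute uncertainties add in quadrature:
  (2·δa)² = 237;  (2·δb)² = 70.6
δP = √(308) = 17.5 mm

17.5 mm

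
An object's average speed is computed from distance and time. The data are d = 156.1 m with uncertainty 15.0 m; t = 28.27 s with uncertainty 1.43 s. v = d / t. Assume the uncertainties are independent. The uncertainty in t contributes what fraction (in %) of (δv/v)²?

(δv/v)² = (1·δd/d)² + (-1·δt/t)²
  d term: (1×0.0961)² = 0.00923
  t term: (-1×0.0506)² = 0.00256
Total = 0.0118. Share from t = 0.00256/0.0118 = 0.217.

21.7%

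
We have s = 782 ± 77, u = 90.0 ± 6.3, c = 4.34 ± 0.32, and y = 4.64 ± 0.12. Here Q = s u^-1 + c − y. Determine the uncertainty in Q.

1.10

Let p = s·u^-1 = 8.69. δp/p = √((1·δs/s)² + (-1·δu/u)²) = √(0.00970 + 0.00490) = 0.121, so δp = 1.05.
Q = p + c − y: δQ = √(δp² + δc² + δy²) = √(1.10 + 0.102 + 0.0144) = 1.10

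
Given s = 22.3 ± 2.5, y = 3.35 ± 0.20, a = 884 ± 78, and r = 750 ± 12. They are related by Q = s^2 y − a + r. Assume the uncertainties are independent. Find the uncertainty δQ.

Let p = s^2·y = 1670. δp/p = √((2·δs/s)² + (1·δy/y)²) = √(0.0503 + 0.00356) = 0.232, so δp = 387.
Q = p − a + r: δQ = √(δp² + δa² + δr²) = √(1.49e+05 + 6080 + 144) = 395

395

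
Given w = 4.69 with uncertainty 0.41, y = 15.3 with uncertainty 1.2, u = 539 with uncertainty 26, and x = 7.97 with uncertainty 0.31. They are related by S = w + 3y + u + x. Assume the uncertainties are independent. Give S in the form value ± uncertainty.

598 ± 26.3

For a sum/difference, combine absolute errors in quadrature:
  (δw)² = 0.168;  (3·δy)² = 13.0;  (δu)² = 676;  (δx)² = 0.0961
δS = √(689) = 26.3
S = 598.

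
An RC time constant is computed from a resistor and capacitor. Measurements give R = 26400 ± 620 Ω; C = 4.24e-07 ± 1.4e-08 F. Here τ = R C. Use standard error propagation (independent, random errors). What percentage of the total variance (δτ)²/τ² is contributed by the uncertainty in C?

66.4%

(δτ/τ)² = (1·δR/R)² + (1·δC/C)²
  R term: (1×0.0235)² = 0.000552
  C term: (1×0.0330)² = 0.00109
Total = 0.00164. Share from C = 0.00109/0.00164 = 0.664.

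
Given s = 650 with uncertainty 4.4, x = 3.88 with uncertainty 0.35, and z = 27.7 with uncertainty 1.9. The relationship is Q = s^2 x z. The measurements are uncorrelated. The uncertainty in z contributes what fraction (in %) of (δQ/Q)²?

36.1%

(δQ/Q)² = (2·δs/s)² + (1·δx/x)² + (1·δz/z)²
  s term: (2×0.00677)² = 0.000183
  x term: (1×0.0902)² = 0.00814
  z term: (1×0.0686)² = 0.00470
Total = 0.0130. Share from z = 0.00470/0.0130 = 0.361.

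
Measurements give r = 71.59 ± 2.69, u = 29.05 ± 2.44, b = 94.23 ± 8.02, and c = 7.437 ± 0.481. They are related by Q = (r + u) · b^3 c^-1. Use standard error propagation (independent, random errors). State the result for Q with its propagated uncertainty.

(1.132 ± 0.301) × 10^7

Let w = r + u = 100.6. δw = √(δr² + δu²) = √(7.24 + 5.95) = 3.63, so δw/w = 0.0361.
Q is then a monomial in w, b, c:
δQ/Q = √((δw/w)² + (3·δb/b)² + (-1·δc/c)²) = √(0.00130 + 0.0652 + 0.00418) = 0.266
Q = 1.132e+07, so δQ = 0.266 × 1.132e+07 = 3.01e+06.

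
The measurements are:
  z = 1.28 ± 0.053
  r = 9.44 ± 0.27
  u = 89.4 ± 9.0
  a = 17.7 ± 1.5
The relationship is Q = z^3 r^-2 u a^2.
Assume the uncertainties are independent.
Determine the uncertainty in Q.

Q is a product of powers, so relative uncertainties combine in quadrature:
  (3·δz/z)² = (3×0.0414)² = 0.0154;  (-2·δr/r)² = (-2×0.0286)² = 0.00327;  (1·δu/u)² = (1×0.101)² = 0.0101;  (2·δa/a)² = (2×0.0847)² = 0.0287
δQ/Q = √(0.0576) = 0.240
Q = 659, so δQ = 0.240 × 659 = 158.

158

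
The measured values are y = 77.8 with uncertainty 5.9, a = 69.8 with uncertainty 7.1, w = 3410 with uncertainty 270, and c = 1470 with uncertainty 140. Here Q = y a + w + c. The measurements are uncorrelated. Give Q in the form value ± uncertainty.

10300 ± 753

Let p = y·a = 5430. δp/p = √((1·δy/y)² + (1·δa/a)²) = √(0.00575 + 0.0103) = 0.127, so δp = 689.
Q = p + w + c: δQ = √(δp² + δw² + δc²) = √(4.75e+05 + 72900 + 19600) = 753
Q = 10300.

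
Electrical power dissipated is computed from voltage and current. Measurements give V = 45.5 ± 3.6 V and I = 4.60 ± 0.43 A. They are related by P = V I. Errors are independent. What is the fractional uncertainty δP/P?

Relative error in a monomial: (δP/P)² = Σ (nᵢ · δxᵢ/xᵢ)².
  (1·δV/V)² = (1×0.0791)² = 0.00626;  (1·δI/I)² = (1×0.0935)² = 0.00874
δP/P = √(0.0150) = 0.122

0.122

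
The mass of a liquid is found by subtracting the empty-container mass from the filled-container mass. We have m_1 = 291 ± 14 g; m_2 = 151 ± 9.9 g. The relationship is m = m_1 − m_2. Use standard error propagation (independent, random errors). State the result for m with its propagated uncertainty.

For a sum/difference, combine absolute errors in quadrature:
  (δm_1)² = 196;  (δm_2)² = 98.0
δm = √(294) = 17.1 g
m = 140 g.

140 ± 17.1 g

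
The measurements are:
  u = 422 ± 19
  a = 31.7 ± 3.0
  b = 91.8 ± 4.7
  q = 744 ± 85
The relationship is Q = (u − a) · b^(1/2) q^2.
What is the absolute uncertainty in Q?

4.87e+08

Let w = u − a = 390. δw = √(δu² + δa²) = √(361 + 9.00) = 19.2, so δw/w = 0.0493.
Q is then a monomial in w, b, q:
δQ/Q = √((δw/w)² + (½·δb/b)² + (2·δq/q)²) = √(0.00243 + 0.000655 + 0.0522) = 0.235
Q = 2.07e+09, so δQ = 0.235 × 2.07e+09 = 4.87e+08.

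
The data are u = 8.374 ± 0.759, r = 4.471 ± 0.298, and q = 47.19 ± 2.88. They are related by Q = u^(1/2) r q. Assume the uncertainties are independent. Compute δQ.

Relative error in a monomial: (δQ/Q)² = Σ (nᵢ · δxᵢ/xᵢ)².
  (½·δu/u)² = (0.5×0.0906)² = 0.00205;  (1·δr/r)² = (1×0.0667)² = 0.00444;  (1·δq/q)² = (1×0.0610)² = 0.00372
δQ/Q = √(0.0102) = 0.101
Q = 610.5, so δQ = 0.101 × 610.5 = 61.7.

61.7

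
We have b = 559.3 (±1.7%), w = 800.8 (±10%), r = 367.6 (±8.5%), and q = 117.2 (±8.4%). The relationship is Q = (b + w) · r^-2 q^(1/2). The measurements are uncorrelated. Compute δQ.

Let u = b + w = 1360. δu = √(δb² + δw²) = √(90.4 + 6410) = 80.6, so δu/u = 0.0593.
Q is then a monomial in u, r, q:
δQ/Q = √((δu/u)² + (-2·δr/r)² + (½·δq/q)²) = √(0.00352 + 0.0289 + 0.00176) = 0.185
Q = 0.1090, so δQ = 0.185 × 0.1090 = 0.0201.

0.0201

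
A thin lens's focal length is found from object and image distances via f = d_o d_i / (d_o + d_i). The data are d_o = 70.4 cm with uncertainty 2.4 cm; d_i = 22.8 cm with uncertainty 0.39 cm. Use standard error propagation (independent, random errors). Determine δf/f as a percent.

1.54%

∂f/∂d_o = (d_i/(d_o+d_i))² = 0.0598;  ∂f/∂d_i = (d_o/(d_o+d_i))² = 0.571
δf = √((∂f/∂d_o · δd_o)² + (∂f/∂d_i · δd_i)²) = √(0.0206 + 0.0495) = 0.265 cm
f = 17.2 cm, so δf/f = 0.265/17.2 = 0.0154.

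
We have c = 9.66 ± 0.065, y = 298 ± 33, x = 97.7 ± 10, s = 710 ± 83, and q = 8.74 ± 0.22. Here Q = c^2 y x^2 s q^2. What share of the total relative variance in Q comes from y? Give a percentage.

17.4%

(δQ/Q)² = (2·δc/c)² + (1·δy/y)² + (2·δx/x)² + (1·δs/s)² + (2·δq/q)²
  c term: (2×0.00673)² = 0.000181
  y term: (1×0.111)² = 0.0123
  x term: (2×0.102)² = 0.0419
  s term: (1×0.117)² = 0.0137
  q term: (2×0.0252)² = 0.00253
Total = 0.0705. Share from y = 0.0123/0.0705 = 0.174.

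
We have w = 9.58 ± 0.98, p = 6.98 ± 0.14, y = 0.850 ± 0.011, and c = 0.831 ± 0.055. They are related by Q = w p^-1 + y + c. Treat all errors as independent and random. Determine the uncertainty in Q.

Let h = w·p^-1 = 1.37. δh/h = √((1·δw/w)² + (-1·δp/p)²) = √(0.0105 + 0.000402) = 0.104, so δh = 0.143.
Q = h + y + c: δQ = √(δh² + δy² + δc²) = √(0.0205 + 0.000121 + 0.00302) = 0.154

0.154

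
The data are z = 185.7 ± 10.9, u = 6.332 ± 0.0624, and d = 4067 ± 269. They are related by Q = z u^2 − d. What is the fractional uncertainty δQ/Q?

0.158

Let p = z·u^2 = 7445. δp/p = √((1·δz/z)² + (2·δu/u)²) = √(0.00345 + 0.000388) = 0.0619, so δp = 461.
Q = p − d: δQ = √(δp² + δd²) = √(2.13e+05 + 72400) = 534
Q = 3378, so δQ/Q = 534/3378 = 0.158.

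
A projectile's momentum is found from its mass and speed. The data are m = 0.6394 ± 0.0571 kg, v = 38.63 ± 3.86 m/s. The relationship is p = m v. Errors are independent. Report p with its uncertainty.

Since p is a product/quotient, work with relative uncertainties:
  (1·δm/m)² = (1×0.0893)² = 0.00797;  (1·δv/v)² = (1×0.0999)² = 0.00998
δp/p = √(0.0180) = 0.134
p = 24.70 kg·m/s, so δp = 0.134 × 24.70 = 3.31 kg·m/s.

24.70 ± 3.31 kg·m/s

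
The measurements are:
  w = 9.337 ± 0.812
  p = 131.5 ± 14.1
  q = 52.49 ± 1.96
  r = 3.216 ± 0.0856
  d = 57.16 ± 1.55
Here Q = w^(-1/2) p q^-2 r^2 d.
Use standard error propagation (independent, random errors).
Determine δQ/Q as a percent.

Products/powers → add relative errors in quadrature, weighted by exponent:
  (−½·δw/w)² = (-0.5×0.0870)² = 0.00189;  (1·δp/p)² = (1×0.107)² = 0.0115;  (-2·δq/q)² = (-2×0.0373)² = 0.00558;  (2·δr/r)² = (2×0.0266)² = 0.00283;  (1·δd/d)² = (1×0.0271)² = 0.000735
δQ/Q = √(0.0225) = 0.150

15.0%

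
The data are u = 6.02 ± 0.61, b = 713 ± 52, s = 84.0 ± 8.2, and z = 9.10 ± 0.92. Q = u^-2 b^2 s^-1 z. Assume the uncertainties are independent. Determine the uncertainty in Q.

Products/powers → add relative errors in quadrature, weighted by exponent:
  (-2·δu/u)² = (-2×0.101)² = 0.0411;  (2·δb/b)² = (2×0.0729)² = 0.0213;  (-1·δs/s)² = (-1×0.0976)² = 0.00953;  (1·δz/z)² = (1×0.101)² = 0.0102
δQ/Q = √(0.0821) = 0.287
Q = 1520, so δQ = 0.287 × 1520 = 435.

435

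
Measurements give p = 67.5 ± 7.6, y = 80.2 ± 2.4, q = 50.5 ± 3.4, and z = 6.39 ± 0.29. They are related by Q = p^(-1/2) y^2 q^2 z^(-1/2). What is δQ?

1.26e+05

Products/powers → add relative errors in quadrature, weighted by exponent:
  (−½·δp/p)² = (-0.5×0.113)² = 0.00317;  (2·δy/y)² = (2×0.0299)² = 0.00358;  (2·δq/q)² = (2×0.0673)² = 0.0181;  (−½·δz/z)² = (-0.5×0.0454)² = 0.000515
δQ/Q = √(0.0254) = 0.159
Q = 7.9e+05, so δQ = 0.159 × 7.9e+05 = 1.26e+05.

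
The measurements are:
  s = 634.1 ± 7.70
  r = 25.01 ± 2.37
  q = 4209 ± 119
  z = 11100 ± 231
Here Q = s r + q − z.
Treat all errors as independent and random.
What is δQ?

Let p = s·r = 15860. δp/p = √((1·δs/s)² + (1·δr/r)²) = √(0.000147 + 0.00898) = 0.0955, so δp = 1520.
Q = p + q − z: δQ = √(δp² + δq² + δz²) = √(2.3e+06 + 14200 + 53400) = 1540

1540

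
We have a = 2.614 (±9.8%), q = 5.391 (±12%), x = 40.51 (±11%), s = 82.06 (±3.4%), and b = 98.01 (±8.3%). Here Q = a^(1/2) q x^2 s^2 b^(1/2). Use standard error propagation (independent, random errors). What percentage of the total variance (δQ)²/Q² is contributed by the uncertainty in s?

6.46%

(δQ/Q)² = (½·δa/a)² + (1·δq/q)² + (2·δx/x)² + (2·δs/s)² + (½·δb/b)²
  a term: (0.5×0.0980)² = 0.00240
  q term: (1×0.120)² = 0.0144
  x term: (2×0.110)² = 0.0484
  s term: (2×0.0340)² = 0.00462
  b term: (0.5×0.0830)² = 0.00172
Total = 0.0715. Share from s = 0.00462/0.0715 = 0.0646.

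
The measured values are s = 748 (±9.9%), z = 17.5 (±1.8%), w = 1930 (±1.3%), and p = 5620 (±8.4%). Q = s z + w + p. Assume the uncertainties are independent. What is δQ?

1400

Let h = s·z = 13100. δh/h = √((1·δs/s)² + (1·δz/z)²) = √(0.00980 + 0.000324) = 0.101, so δh = 1320.
Q = h + w + p: δQ = √(δh² + δw² + δp²) = √(1.73e+06 + 630 + 2.23e+05) = 1400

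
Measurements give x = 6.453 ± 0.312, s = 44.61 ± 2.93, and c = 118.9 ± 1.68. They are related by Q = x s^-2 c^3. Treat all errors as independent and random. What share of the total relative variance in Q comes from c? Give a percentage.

8.40%

(δQ/Q)² = (1·δx/x)² + (-2·δs/s)² + (3·δc/c)²
  x term: (1×0.0483)² = 0.00234
  s term: (-2×0.0657)² = 0.0173
  c term: (3×0.0141)² = 0.00180
Total = 0.0214. Share from c = 0.00180/0.0214 = 0.0840.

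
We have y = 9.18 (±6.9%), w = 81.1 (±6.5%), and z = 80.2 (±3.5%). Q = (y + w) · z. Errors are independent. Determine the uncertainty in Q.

Let u = y + w = 90.3. δu = √(δy² + δw²) = √(0.401 + 27.8) = 5.31, so δu/u = 0.0588.
Q is then a monomial in u, z:
δQ/Q = √((δu/u)² + (1·δz/z)²) = √(0.00346 + 0.00123) = 0.0684
Q = 7240, so δQ = 0.0684 × 7240 = 496.

496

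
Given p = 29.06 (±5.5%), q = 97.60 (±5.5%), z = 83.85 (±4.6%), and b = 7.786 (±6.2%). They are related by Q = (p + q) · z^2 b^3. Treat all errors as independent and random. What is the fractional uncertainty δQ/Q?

Let u = p + q = 126.7. δu = √(δp² + δq²) = √(2.55 + 28.8) = 5.60, so δu/u = 0.0442.
Q is then a monomial in u, z, b:
δQ/Q = √((δu/u)² + (2·δz/z)² + (3·δb/b)²) = √(0.00196 + 0.00846 + 0.0346) = 0.212

0.212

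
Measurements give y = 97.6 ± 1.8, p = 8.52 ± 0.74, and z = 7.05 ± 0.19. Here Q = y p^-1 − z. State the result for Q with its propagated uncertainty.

4.41 ± 1.03

Let w = y·p^-1 = 11.5. δw/w = √((1·δy/y)² + (-1·δp/p)²) = √(0.000340 + 0.00754) = 0.0888, so δw = 1.02.
Q = w − z: δQ = √(δw² + δz²) = √(1.03 + 0.0361) = 1.03
Q = 4.41.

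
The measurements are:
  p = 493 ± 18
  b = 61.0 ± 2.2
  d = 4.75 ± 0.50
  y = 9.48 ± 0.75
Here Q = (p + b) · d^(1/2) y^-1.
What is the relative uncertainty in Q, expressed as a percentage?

10.1%

Let u = p + b = 554. δu = √(δp² + δb²) = √(324 + 4.84) = 18.1, so δu/u = 0.0327.
Q is then a monomial in u, d, y:
δQ/Q = √((δu/u)² + (½·δd/d)² + (-1·δy/y)²) = √(0.00107 + 0.00277 + 0.00626) = 0.101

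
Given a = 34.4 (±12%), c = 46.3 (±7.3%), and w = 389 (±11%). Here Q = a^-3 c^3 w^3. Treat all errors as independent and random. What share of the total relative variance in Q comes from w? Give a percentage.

38.0%

(δQ/Q)² = (-3·δa/a)² + (3·δc/c)² + (3·δw/w)²
  a term: (-3×0.120)² = 0.130
  c term: (3×0.0730)² = 0.0480
  w term: (3×0.110)² = 0.109
Total = 0.286. Share from w = 0.109/0.286 = 0.380.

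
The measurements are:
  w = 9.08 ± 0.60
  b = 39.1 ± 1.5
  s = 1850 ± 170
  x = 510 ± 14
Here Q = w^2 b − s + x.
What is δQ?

475

Let p = w^2·b = 3220. δp/p = √((2·δw/w)² + (1·δb/b)²) = √(0.0175 + 0.00147) = 0.138, so δp = 444.
Q = p − s + x: δQ = √(δp² + δs² + δx²) = √(1.97e+05 + 28900 + 196) = 475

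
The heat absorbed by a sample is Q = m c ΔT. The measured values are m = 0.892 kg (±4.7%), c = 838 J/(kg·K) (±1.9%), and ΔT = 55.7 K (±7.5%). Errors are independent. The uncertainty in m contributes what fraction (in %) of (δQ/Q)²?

27.0%

(δQ/Q)² = (1·δm/m)² + (1·δc/c)² + (1·δΔT/ΔT)²
  m term: (1×0.0470)² = 0.00221
  c term: (1×0.0190)² = 0.000361
  ΔT term: (1×0.0750)² = 0.00562
Total = 0.00819. Share from m = 0.00221/0.00819 = 0.270.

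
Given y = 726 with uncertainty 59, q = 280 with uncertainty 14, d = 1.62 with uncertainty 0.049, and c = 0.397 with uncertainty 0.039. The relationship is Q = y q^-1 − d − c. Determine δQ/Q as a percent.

44.3%

Let p = y·q^-1 = 2.59. δp/p = √((1·δy/y)² + (-1·δq/q)²) = √(0.00660 + 0.00250) = 0.0954, so δp = 0.247.
Q = p − d − c: δQ = √(δp² + δd² + δc²) = √(0.0612 + 0.00240 + 0.00152) = 0.255
Q = 0.576, so δQ/Q = 0.255/0.576 = 0.443.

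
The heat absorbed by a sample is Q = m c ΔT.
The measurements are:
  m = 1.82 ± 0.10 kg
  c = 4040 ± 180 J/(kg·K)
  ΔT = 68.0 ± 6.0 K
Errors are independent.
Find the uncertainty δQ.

56500 J

Q is a product of powers, so relative uncertainties combine in quadrature:
  (1·δm/m)² = (1×0.0549)² = 0.00302;  (1·δc/c)² = (1×0.0446)² = 0.00199;  (1·δΔT/ΔT)² = (1×0.0882)² = 0.00779
δQ/Q = √(0.0128) = 0.113
Q = 5e+05 J, so δQ = 0.113 × 5e+05 = 56500 J.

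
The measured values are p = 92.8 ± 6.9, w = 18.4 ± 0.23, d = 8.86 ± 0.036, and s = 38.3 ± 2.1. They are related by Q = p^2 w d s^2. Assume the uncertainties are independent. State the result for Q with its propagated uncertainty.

Q is a product of powers, so relative uncertainties combine in quadrature:
  (2·δp/p)² = (2×0.0744)² = 0.0221;  (1·δw/w)² = (1×0.0125)² = 0.000156;  (1·δd/d)² = (1×0.00406)² = 1.65e-05;  (2·δs/s)² = (2×0.0548)² = 0.0120
δQ/Q = √(0.0343) = 0.185
Q = 2.06e+09, so δQ = 0.185 × 2.06e+09 = 3.81e+08.

(2.06 ± 0.381) × 10^9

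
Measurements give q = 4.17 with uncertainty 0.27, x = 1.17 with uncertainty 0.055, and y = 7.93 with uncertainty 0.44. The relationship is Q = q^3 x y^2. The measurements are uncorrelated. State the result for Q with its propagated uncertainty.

5340 ± 1220

Q is a product of powers, so relative uncertainties combine in quadrature:
  (3·δq/q)² = (3×0.0647)² = 0.0377;  (1·δx/x)² = (1×0.0470)² = 0.00221;  (2·δy/y)² = (2×0.0555)² = 0.0123
δQ/Q = √(0.0523) = 0.229
Q = 5340, so δQ = 0.229 × 5340 = 1220.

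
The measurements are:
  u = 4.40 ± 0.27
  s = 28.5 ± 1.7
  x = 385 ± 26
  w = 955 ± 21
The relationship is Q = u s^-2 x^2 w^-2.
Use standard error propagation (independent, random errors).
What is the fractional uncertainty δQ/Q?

0.195

For a monomial Q ∝ u, s^-2, x^2, w^-2, fractional errors add in quadrature:
  (1·δu/u)² = (1×0.0614)² = 0.00377;  (-2·δs/s)² = (-2×0.0596)² = 0.0142;  (2·δx/x)² = (2×0.0675)² = 0.0182;  (-2·δw/w)² = (-2×0.0220)² = 0.00193
δQ/Q = √(0.0382) = 0.195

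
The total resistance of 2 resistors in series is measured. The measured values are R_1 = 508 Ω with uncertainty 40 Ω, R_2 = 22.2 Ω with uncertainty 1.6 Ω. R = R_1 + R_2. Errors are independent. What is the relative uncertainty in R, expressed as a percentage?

7.55%

For a sum/difference, combine absolute errors in quadrature:
  (δR_1)² = 1600;  (δR_2)² = 2.56
δR = √(1600) = 40.0 Ω
R = 530 Ω, so δR/R = 40.0/530 = 0.0755.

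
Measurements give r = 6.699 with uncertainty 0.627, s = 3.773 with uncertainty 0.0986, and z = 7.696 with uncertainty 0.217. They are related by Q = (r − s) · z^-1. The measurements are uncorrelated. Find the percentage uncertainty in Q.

21.9%

Let u = r − s = 2.926. δu = √(δr² + δs²) = √(0.393 + 0.00972) = 0.635, so δu/u = 0.217.
Q is then a monomial in u, z:
δQ/Q = √((δu/u)² + (-1·δz/z)²) = √(0.0471 + 0.000795) = 0.219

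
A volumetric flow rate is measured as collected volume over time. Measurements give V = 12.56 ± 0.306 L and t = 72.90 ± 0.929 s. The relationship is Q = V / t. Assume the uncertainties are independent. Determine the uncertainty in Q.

For a monomial Q ∝ V, t^-1, fractional errors add in quadrature:
  (1·δV/V)² = (1×0.0244)² = 0.000594;  (-1·δt/t)² = (-1×0.0127)² = 0.000162
δQ/Q = √(0.000756) = 0.0275
Q = 0.1723 L/s, so δQ = 0.0275 × 0.1723 = 0.00474 L/s.

0.00474 L/s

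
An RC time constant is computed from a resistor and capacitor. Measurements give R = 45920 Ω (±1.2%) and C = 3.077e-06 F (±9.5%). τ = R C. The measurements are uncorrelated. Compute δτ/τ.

Relative error in a monomial: (δτ/τ)² = Σ (nᵢ · δxᵢ/xᵢ)².
  (1·δR/R)² = (1×0.0120)² = 0.000144;  (1·δC/C)² = (1×0.0950)² = 0.00903
δτ/τ = √(0.00917) = 0.0958

0.0958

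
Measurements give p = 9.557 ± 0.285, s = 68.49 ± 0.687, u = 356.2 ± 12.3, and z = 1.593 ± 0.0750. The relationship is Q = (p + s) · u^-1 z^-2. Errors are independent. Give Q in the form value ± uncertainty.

Let w = p + s = 78.05. δw = √(δp² + δs²) = √(0.0812 + 0.472) = 0.744, so δw/w = 0.00953.
Q is then a monomial in w, u, z:
δQ/Q = √((δw/w)² + (-1·δu/u)² + (-2·δz/z)²) = √(9.08e-05 + 0.00119 + 0.00887) = 0.101
Q = 0.08634, so δQ = 0.101 × 0.08634 = 0.00870.

0.08634 ± 0.00870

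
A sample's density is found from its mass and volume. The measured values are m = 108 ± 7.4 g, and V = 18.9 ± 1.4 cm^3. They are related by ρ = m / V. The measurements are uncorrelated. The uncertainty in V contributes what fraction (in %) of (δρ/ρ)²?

53.9%

(δρ/ρ)² = (1·δm/m)² + (-1·δV/V)²
  m term: (1×0.0685)² = 0.00469
  V term: (-1×0.0741)² = 0.00549
Total = 0.0102. Share from V = 0.00549/0.0102 = 0.539.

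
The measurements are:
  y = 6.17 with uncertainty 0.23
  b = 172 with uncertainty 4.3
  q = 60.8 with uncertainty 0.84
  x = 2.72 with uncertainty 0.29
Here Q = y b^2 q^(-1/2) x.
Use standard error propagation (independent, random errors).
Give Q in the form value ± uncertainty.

Products/powers → add relative errors in quadrature, weighted by exponent:
  (1·δy/y)² = (1×0.0373)² = 0.00139;  (2·δb/b)² = (2×0.0250)² = 0.00250;  (−½·δq/q)² = (-0.5×0.0138)² = 4.77e-05;  (1·δx/x)² = (1×0.107)² = 0.0114
δQ/Q = √(0.0153) = 0.124
Q = 63700, so δQ = 0.124 × 63700 = 7880.

63700 ± 7880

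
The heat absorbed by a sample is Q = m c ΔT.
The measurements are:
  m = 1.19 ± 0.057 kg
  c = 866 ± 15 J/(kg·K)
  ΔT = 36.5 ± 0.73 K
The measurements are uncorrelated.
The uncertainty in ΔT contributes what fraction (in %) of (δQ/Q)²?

13.4%

(δQ/Q)² = (1·δm/m)² + (1·δc/c)² + (1·δΔT/ΔT)²
  m term: (1×0.0479)² = 0.00229
  c term: (1×0.0173)² = 0.000300
  ΔT term: (1×0.0200)² = 0.000400
Total = 0.00299. Share from ΔT = 0.000400/0.00299 = 0.134.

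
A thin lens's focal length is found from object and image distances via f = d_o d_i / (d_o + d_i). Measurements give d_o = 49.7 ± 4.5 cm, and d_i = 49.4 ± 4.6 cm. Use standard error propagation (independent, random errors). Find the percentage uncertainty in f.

∂f/∂d_o = (d_i/(d_o+d_i))² = 0.248;  ∂f/∂d_i = (d_o/(d_o+d_i))² = 0.252
δf = √((∂f/∂d_o · δd_o)² + (∂f/∂d_i · δd_i)²) = √(1.25 + 1.34) = 1.61 cm
f = 24.8 cm, so δf/f = 1.61/24.8 = 0.0649.

6.49%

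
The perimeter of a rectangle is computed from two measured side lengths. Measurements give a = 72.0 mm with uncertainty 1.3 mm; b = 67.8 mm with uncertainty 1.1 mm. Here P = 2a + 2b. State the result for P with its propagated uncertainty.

Sums and differences: (δP)² = Σ (cᵢ δxᵢ)².
  (2·δa)² = 6.76;  (2·δb)² = 4.84
δP = √(11.6) = 3.41 mm
P = 280 mm.

280 ± 3.41 mm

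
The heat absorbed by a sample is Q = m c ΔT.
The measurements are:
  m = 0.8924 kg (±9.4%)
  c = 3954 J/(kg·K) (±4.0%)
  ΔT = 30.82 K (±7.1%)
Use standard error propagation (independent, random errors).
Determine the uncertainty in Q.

Relative error in a monomial: (δQ/Q)² = Σ (nᵢ · δxᵢ/xᵢ)².
  (1·δm/m)² = (1×0.0940)² = 0.00884;  (1·δc/c)² = (1×0.0400)² = 0.00160;  (1·δΔT/ΔT)² = (1×0.0710)² = 0.00504
δQ/Q = √(0.0155) = 0.124
Q = 108700 J, so δQ = 0.124 × 108700 = 13500 J.

13500 J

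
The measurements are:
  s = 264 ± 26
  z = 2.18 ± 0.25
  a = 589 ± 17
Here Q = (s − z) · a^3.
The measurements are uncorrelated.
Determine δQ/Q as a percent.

13.2%

Let u = s − z = 262. δu = √(δs² + δz²) = √(676 + 0.0625) = 26.0, so δu/u = 0.0993.
Q is then a monomial in u, a:
δQ/Q = √((δu/u)² + (3·δa/a)²) = √(0.00986 + 0.00750) = 0.132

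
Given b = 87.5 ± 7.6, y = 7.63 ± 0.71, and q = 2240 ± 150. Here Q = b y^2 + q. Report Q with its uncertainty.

Let p = b·y^2 = 5090. δp/p = √((1·δb/b)² + (2·δy/y)²) = √(0.00754 + 0.0346) = 0.205, so δp = 1050.
Q = p + q: δQ = √(δp² + δq²) = √(1.09e+06 + 22500) = 1060
Q = 7330.

7330 ± 1060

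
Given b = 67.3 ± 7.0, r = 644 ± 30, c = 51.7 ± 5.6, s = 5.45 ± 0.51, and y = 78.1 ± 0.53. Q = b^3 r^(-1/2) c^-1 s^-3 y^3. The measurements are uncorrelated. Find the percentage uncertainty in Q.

Since Q is a product/quotient, work with relative uncertainties:
  (3·δb/b)² = (3×0.104)² = 0.0974;  (−½·δr/r)² = (-0.5×0.0466)² = 0.000543;  (-1·δc/c)² = (-1×0.108)² = 0.0117;  (-3·δs/s)² = (-3×0.0936)² = 0.0788;  (3·δy/y)² = (3×0.00679)² = 0.000414
δQ/Q = √(0.189) = 0.435

43.5%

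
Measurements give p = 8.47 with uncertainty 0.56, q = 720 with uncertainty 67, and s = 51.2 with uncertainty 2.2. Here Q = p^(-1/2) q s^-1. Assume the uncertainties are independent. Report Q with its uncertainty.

Since Q is a product/quotient, work with relative uncertainties:
  (−½·δp/p)² = (-0.5×0.0661)² = 0.00109;  (1·δq/q)² = (1×0.0931)² = 0.00866;  (-1·δs/s)² = (-1×0.0430)² = 0.00185
δQ/Q = √(0.0116) = 0.108
Q = 4.83, so δQ = 0.108 × 4.83 = 0.520.

4.83 ± 0.520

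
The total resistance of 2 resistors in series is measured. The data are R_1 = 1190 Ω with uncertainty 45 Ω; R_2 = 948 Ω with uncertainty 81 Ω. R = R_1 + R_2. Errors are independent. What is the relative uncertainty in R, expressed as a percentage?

4.33%

R is a linear combination, so absolute uncertainties add in quadrature:
  (δR_1)² = 2020;  (δR_2)² = 6560
δR = √(8590) = 92.7 Ω
R = 2140 Ω, so δR/R = 92.7/2140 = 0.0433.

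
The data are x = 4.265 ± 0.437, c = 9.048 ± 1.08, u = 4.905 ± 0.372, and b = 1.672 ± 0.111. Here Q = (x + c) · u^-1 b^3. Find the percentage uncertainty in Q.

Let w = x + c = 13.31. δw = √(δx² + δc²) = √(0.191 + 1.17) = 1.17, so δw/w = 0.0875.
Q is then a monomial in w, u, b:
δQ/Q = √((δw/w)² + (-1·δu/u)² + (3·δb/b)²) = √(0.00766 + 0.00575 + 0.0397) = 0.230

23.0%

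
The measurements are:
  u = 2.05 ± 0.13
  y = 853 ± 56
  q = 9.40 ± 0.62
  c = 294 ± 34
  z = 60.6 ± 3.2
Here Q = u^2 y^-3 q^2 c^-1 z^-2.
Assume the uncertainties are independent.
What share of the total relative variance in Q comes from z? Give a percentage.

(δQ/Q)² = (2·δu/u)² + (-3·δy/y)² + (2·δq/q)² + (-1·δc/c)² + (-2·δz/z)²
  u term: (2×0.0634)² = 0.0161
  y term: (-3×0.0657)² = 0.0388
  q term: (2×0.0660)² = 0.0174
  c term: (-1×0.116)² = 0.0134
  z term: (-2×0.0528)² = 0.0112
Total = 0.0968. Share from z = 0.0112/0.0968 = 0.115.

11.5%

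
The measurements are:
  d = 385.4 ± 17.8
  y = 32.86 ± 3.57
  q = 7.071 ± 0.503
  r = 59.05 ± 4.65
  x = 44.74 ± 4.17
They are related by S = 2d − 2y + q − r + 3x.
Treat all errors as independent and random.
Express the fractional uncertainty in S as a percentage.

4.91%

S is a linear combination, so absolute uncertainties add in quadrature:
  (2·δd)² = 1270;  (2·δy)² = 51.0;  (δq)² = 0.253;  (δr)² = 21.6;  (3·δx)² = 157
δS = √(1500) = 38.7
S = 787.3, so δS/S = 38.7/787.3 = 0.0491.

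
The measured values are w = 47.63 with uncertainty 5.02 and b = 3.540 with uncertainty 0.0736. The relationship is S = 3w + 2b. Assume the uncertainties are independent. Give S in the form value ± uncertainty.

S is a linear combination, so absolute uncertainties add in quadrature:
  (3·δw)² = 227;  (2·δb)² = 0.0217
δS = √(227) = 15.1
S = 150.0.

150.0 ± 15.1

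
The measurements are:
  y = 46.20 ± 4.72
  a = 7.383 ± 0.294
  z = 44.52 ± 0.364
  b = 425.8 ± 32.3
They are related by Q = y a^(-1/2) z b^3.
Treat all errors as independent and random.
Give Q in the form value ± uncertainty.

Each factor contributes (exponent × relative error)² to (δQ/Q)²:
  (1·δy/y)² = (1×0.102)² = 0.0104;  (−½·δa/a)² = (-0.5×0.0398)² = 0.000396;  (1·δz/z)² = (1×0.00818)² = 6.68e-05;  (3·δb/b)² = (3×0.0759)² = 0.0518
δQ/Q = √(0.0627) = 0.250
Q = 5.844e+10, so δQ = 0.250 × 5.844e+10 = 1.46e+10.

(5.844 ± 1.46) × 10^10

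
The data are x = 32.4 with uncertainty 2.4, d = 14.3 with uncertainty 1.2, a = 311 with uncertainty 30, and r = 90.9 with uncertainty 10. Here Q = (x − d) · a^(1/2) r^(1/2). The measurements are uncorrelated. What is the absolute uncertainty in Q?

503

Let u = x − d = 18.1. δu = √(δx² + δd²) = √(5.76 + 1.44) = 2.68, so δu/u = 0.148.
Q is then a monomial in u, a, r:
δQ/Q = √((δu/u)² + (½·δa/a)² + (½·δr/r)²) = √(0.0220 + 0.00233 + 0.00303) = 0.165
Q = 3040, so δQ = 0.165 × 3040 = 503.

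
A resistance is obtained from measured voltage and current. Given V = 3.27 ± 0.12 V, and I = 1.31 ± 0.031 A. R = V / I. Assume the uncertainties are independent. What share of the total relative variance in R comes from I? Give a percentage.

29.4%

(δR/R)² = (1·δV/V)² + (-1·δI/I)²
  V term: (1×0.0367)² = 0.00135
  I term: (-1×0.0237)² = 0.000560
Total = 0.00191. Share from I = 0.000560/0.00191 = 0.294.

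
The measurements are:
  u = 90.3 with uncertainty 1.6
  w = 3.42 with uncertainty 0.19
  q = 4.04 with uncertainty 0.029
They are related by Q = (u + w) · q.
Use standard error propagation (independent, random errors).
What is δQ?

Let h = u + w = 93.7. δh = √(δu² + δw²) = √(2.56 + 0.0361) = 1.61, so δh/h = 0.0172.
Q is then a monomial in h, q:
δQ/Q = √((δh/h)² + (1·δq/q)²) = √(0.000296 + 5.15e-05) = 0.0186
Q = 379, so δQ = 0.0186 × 379 = 7.05.

7.05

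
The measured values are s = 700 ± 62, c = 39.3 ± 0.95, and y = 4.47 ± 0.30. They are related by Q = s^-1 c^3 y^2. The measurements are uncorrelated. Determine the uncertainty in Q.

306

Q is a product of powers, so relative uncertainties combine in quadrature:
  (-1·δs/s)² = (-1×0.0886)² = 0.00784;  (3·δc/c)² = (3×0.0242)² = 0.00526;  (2·δy/y)² = (2×0.0671)² = 0.0180
δQ/Q = √(0.0311) = 0.176
Q = 1730, so δQ = 0.176 × 1730 = 306.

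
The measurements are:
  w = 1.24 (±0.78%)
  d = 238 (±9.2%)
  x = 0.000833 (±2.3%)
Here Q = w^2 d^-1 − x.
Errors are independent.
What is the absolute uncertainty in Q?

0.000603

Let p = w^2·d^-1 = 0.00646. δp/p = √((2·δw/w)² + (-1·δd/d)²) = √(0.000243 + 0.00846) = 0.0933, so δp = 0.000603.
Q = p − x: δQ = √(δp² + δx²) = √(3.63e-07 + 3.67e-10) = 0.000603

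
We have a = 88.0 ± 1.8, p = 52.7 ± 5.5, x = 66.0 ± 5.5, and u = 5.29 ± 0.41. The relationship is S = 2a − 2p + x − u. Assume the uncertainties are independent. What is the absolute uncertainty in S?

Each term contributes (cᵢ δxᵢ)² to (δS)²:
  (2·δa)² = 13.0;  (2·δp)² = 121;  (δx)² = 30.2;  (δu)² = 0.168
δS = √(164) = 12.8

12.8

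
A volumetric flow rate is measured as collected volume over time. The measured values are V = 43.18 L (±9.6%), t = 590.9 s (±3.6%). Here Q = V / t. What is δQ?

0.00749 L/s

Q is a product of powers, so relative uncertainties combine in quadrature:
  (1·δV/V)² = (1×0.0960)² = 0.00922;  (-1·δt/t)² = (-1×0.0360)² = 0.00130
δQ/Q = √(0.0105) = 0.103
Q = 0.07307 L/s, so δQ = 0.103 × 0.07307 = 0.00749 L/s.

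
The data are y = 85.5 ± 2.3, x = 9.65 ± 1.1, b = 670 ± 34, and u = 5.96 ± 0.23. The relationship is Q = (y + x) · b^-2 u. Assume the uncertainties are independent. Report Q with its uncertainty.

Let w = y + x = 95.2. δw = √(δy² + δx²) = √(5.29 + 1.21) = 2.55, so δw/w = 0.0268.
Q is then a monomial in w, b, u:
δQ/Q = √((δw/w)² + (-2·δb/b)² + (1·δu/u)²) = √(0.000718 + 0.0103 + 0.00149) = 0.112
Q = 0.00126, so δQ = 0.112 × 0.00126 = 0.000141.

0.00126 ± 0.000141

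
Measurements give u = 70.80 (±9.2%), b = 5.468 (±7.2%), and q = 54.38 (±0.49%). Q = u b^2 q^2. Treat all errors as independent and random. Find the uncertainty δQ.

For a monomial Q ∝ u, b^2, q^2, fractional errors add in quadrature:
  (1·δu/u)² = (1×0.0920)² = 0.00846;  (2·δb/b)² = (2×0.0720)² = 0.0207;  (2·δq/q)² = (2×0.00490)² = 9.6e-05
δQ/Q = √(0.0293) = 0.171
Q = 6.26e+06, so δQ = 0.171 × 6.26e+06 = 1.07e+06.

1.07e+06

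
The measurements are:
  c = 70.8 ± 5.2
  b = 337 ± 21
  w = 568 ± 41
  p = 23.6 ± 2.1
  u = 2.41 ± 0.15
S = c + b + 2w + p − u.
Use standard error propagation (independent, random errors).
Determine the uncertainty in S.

84.8

Absolute uncertainties add in quadrature for a linear combination:
  (δc)² = 27.0;  (δb)² = 441;  (2·δw)² = 6720;  (δp)² = 4.41;  (δu)² = 0.0225
δS = √(7200) = 84.8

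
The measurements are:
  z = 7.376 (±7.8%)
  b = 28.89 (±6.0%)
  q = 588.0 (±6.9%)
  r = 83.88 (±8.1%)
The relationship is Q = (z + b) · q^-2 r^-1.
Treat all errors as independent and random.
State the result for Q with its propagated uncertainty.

(1.251 ± 0.210) × 10^-6

Let u = z + b = 36.27. δu = √(δz² + δb²) = √(0.331 + 3.00) = 1.83, so δu/u = 0.0504.
Q is then a monomial in u, q, r:
δQ/Q = √((δu/u)² + (-2·δq/q)² + (-1·δr/r)²) = √(0.00254 + 0.0190 + 0.00656) = 0.168
Q = 1.251e-06, so δQ = 0.168 × 1.251e-06 = 2.1e-07.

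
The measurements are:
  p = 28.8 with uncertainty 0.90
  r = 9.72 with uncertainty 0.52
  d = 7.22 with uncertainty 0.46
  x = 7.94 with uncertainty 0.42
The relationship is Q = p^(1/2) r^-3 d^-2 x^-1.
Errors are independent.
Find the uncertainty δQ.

Q is a product of powers, so relative uncertainties combine in quadrature:
  (½·δp/p)² = (0.5×0.0312)² = 0.000244;  (-3·δr/r)² = (-3×0.0535)² = 0.0258;  (-2·δd/d)² = (-2×0.0637)² = 0.0162;  (-1·δx/x)² = (-1×0.0529)² = 0.00280
δQ/Q = √(0.0450) = 0.212
Q = 1.41e-05, so δQ = 0.212 × 1.41e-05 = 3e-06.

3e-06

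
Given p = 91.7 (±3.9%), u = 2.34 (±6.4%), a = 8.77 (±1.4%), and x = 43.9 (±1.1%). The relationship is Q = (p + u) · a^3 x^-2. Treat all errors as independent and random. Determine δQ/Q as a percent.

Let w = p + u = 94.0. δw = √(δp² + δu²) = √(12.8 + 0.0224) = 3.58, so δw/w = 0.0381.
Q is then a monomial in w, a, x:
δQ/Q = √((δw/w)² + (3·δa/a)² + (-2·δx/x)²) = √(0.00145 + 0.00176 + 0.000484) = 0.0608

6.08%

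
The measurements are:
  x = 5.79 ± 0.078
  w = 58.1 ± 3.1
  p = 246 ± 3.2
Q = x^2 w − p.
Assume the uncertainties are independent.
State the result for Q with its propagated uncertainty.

1700 ± 116

Let h = x^2·w = 1950. δh/h = √((2·δx/x)² + (1·δw/w)²) = √(0.000726 + 0.00285) = 0.0598, so δh = 116.
Q = h − p: δQ = √(δh² + δp²) = √(13600 + 10.2) = 116
Q = 1700.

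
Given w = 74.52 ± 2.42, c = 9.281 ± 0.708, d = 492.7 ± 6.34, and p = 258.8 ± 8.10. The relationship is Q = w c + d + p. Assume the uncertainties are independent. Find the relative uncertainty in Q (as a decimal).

0.0404

Let h = w·c = 691.6. δh/h = √((1·δw/w)² + (1·δc/c)²) = √(0.00105 + 0.00582) = 0.0829, so δh = 57.3.
Q = h + d + p: δQ = √(δh² + δd² + δp²) = √(3290 + 40.2 + 65.6) = 58.3
Q = 1443, so δQ/Q = 58.3/1443 = 0.0404.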